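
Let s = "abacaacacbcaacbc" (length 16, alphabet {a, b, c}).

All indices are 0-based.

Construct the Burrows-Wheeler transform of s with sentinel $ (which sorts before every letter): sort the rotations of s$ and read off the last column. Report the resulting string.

rank  rotation           last
    0  $abacaacacbcaacbc  c
    1  aacacbcaacbc$abac  c
    2  aacbc$abacaacacbc  c
    3  abacaacacbcaacbc$  $
    4  acaacacbcaacbc$ab  b
    5  acacbcaacbc$abaca  a
    6  acbc$abacaacacbca  a
    7  acbcaacbc$abacaac  c
    8  bacaacacbcaacbc$a  a
    9  bc$abacaacacbcaac  c
   10  bcaacbc$abacaacac  c
   11  c$abacaacacbcaacb  b
   12  caacacbcaacbc$aba  a
   13  caacbc$abacaacacb  b
   14  cacbcaacbc$abacaa  a
   15  cbc$abacaacacbcaa  a
   16  cbcaacbc$abacaaca  a

ccc$baacaccbabaaa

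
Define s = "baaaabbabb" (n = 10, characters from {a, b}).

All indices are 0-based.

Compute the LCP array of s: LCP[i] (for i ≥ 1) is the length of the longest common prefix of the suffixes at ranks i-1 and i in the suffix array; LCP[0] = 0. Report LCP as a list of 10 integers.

[0, 3, 2, 1, 3, 0, 1, 2, 1, 2]

rank→(start, suffix):
  0 → (1, 'aaaabbabb')
  1 → (2, 'aaabbabb')
  2 → (3, 'aabbabb')
  3 → (7, 'abb')
  4 → (4, 'abbabb')
  5 → (9, 'b')
  6 → (0, 'baaaabbabb')
  7 → (6, 'babb')
  8 → (8, 'bb')
  9 → (5, 'bbabb')

SA = [1, 2, 3, 7, 4, 9, 0, 6, 8, 5]
rank  pair      lcp
   1  s[1:],s[2:]  3  'aaa'
   2  s[2:],s[3:]  2  'aa'
   3  s[3:],s[7:]  1  'a'
   4  s[7:],s[4:]  3  'abb'
   5  s[4:],s[9:]  0  ''
   6  s[9:],s[0:]  1  'b'
   7  s[0:],s[6:]  2  'ba'
   8  s[6:],s[8:]  1  'b'
   9  s[8:],s[5:]  2  'bb'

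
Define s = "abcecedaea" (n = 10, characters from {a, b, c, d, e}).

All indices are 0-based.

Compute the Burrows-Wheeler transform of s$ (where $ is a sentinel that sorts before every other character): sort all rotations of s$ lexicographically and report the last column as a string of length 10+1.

ae$dabeeacc

rank  rotation     last
    0  $abcecedaea  a
    1  a$abcecedae  e
    2  abcecedaea$  $
    3  aea$abceced  d
    4  bcecedaea$a  a
    5  cecedaea$ab  b
    6  cedaea$abce  e
    7  daea$abcece  e
    8  ea$abceceda  a
    9  ecedaea$abc  c
   10  edaea$abcec  c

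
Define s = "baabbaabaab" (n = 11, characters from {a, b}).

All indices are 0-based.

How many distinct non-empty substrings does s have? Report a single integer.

45

rank | idx | suffix
   0 |   8 | aab
   1 |   5 | aabaab
   2 |   1 | aabbaabaab
   3 |   9 | ab
   4 |   6 | abaab
   5 |   2 | abbaabaab
   6 |  10 | b
   7 |   7 | baab
   8 |   4 | baabaab
   9 |   0 | baabbaabaab
  10 |   3 | bbaabaab

SA = [8, 5, 1, 9, 6, 2, 10, 7, 4, 0, 3]
rank  pair      lcp
   1  s[8:],s[5:]  3  'aab'
   2  s[5:],s[1:]  3  'aab'
   3  s[1:],s[9:]  1  'a'
   4  s[9:],s[6:]  2  'ab'
   5  s[6:],s[2:]  2  'ab'
   6  s[2:],s[10:]  0  ''
   7  s[10:],s[7:]  1  'b'
   8  s[7:],s[4:]  4  'baab'
   9  s[4:],s[0:]  4  'baab'
  10  s[0:],s[3:]  1  'b'

n(n+1)/2 = 11·12/2 = 66
Σ LCP = 0 + 3 + 3 + 1 + 2 + 2 + 0 + 1 + 4 + 4 + 1 = 21
distinct = 66 − 21 = 45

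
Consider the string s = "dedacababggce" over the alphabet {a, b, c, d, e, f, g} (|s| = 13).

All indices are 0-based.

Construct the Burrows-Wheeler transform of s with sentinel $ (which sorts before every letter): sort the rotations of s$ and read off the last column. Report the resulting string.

rank  rotation        last
    0  $dedacababggce  e
    1  ababggce$dedac  c
    2  abggce$dedacab  b
    3  acababggce$ded  d
    4  babggce$dedaca  a
    5  bggce$dedacaba  a
    6  cababggce$deda  a
    7  ce$dedacababgg  g
    8  dacababggce$de  e
    9  dedacababggce$  $
   10  e$dedacababggc  c
   11  edacababggce$d  d
   12  gce$dedacababg  g
   13  ggce$dedacabab  b

ecbdaaage$cdgb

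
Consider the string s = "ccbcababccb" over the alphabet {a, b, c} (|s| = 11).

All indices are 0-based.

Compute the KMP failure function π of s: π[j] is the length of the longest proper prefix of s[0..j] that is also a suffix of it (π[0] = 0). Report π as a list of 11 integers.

[0, 1, 0, 1, 0, 0, 0, 0, 1, 2, 3]

π[0] = 0
j=1 s[j]='c': π[1]=1 (border 'c')
j=2 s[j]='b': k: 1→0; π[2]=0 (border '')
j=3 s[j]='c': π[3]=1 (border 'c')
j=4 s[j]='a': k: 1→0; π[4]=0 (border '')
j=5 s[j]='b': π[5]=0 (border '')
j=6 s[j]='a': π[6]=0 (border '')
j=7 s[j]='b': π[7]=0 (border '')
j=8 s[j]='c': π[8]=1 (border 'c')
j=9 s[j]='c': π[9]=2 (border 'cc')
j=10 s[j]='b': π[10]=3 (border 'ccb')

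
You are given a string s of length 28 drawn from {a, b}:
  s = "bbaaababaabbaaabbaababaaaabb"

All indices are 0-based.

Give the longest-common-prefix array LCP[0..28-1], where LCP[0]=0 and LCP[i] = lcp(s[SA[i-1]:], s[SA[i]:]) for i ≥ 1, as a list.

[0, 3, 4, 5, 2, 7, 3, 4, 6, 1, 4, 3, 6, 2, 3, 5, 0, 1, 4, 5, 3, 4, 2, 5, 1, 2, 6, 4]

rank | idx | suffix
   0 |  22 | aaaabb
   1 |   2 | aaababaabbaaabbaababaaaabb
   2 |  23 | aaabb
   3 |  12 | aaabbaababaaaabb
   4 |  17 | aababaaaabb
   5 |   3 | aababaabbaaabbaababaaaabb
   6 |  24 | aabb
   7 |   8 | aabbaaabbaababaaaabb
   8 |  13 | aabbaababaaaabb
   9 |  20 | abaaaabb
  10 |   6 | abaabbaaabbaababaaaabb
  11 |  18 | ababaaaabb
  12 |   4 | ababaabbaaabbaababaaaabb
  13 |  25 | abb
  14 |   9 | abbaaabbaababaaaabb
  15 |  14 | abbaababaaaabb
  16 |  27 | b
  17 |  21 | baaaabb
  18 |   1 | baaababaabbaaabbaababaaaabb
  19 |  11 | baaabbaababaaaabb
  20 |  16 | baababaaaabb
  21 |   7 | baabbaaabbaababaaaabb
  22 |  19 | babaaaabb
  23 |   5 | babaabbaaabbaababaaaabb
  24 |  26 | bb
  25 |   0 | bbaaababaabbaaabbaababaaaabb
  26 |  10 | bbaaabbaababaaaabb
  27 |  15 | bbaababaaaabb

SA = [22, 2, 23, 12, 17, 3, 24, 8, 13, 20, 6, 18, 4, 25, 9, 14, 27, 21, 1, 11, 16, 7, 19, 5, 26, 0, 10, 15]
rank  pair      lcp
   1  s[22:],s[2:]  3  'aaa'
   2  s[2:],s[23:]  4  'aaab'
   3  s[23:],s[12:]  5  'aaabb'
   4  s[12:],s[17:]  2  'aa'
   5  s[17:],s[3:]  7  'aababaa'
   6  s[3:],s[24:]  3  'aab'
   7  s[24:],s[8:]  4  'aabb'
   8  s[8:],s[13:]  6  'aabbaa'
   9  s[13:],s[20:]  1  'a'
  10  s[20:],s[6:]  4  'abaa'
  11  s[6:],s[18:]  3  'aba'
  12  s[18:],s[4:]  6  'ababaa'
  13  s[4:],s[25:]  2  'ab'
  14  s[25:],s[9:]  3  'abb'
  15  s[9:],s[14:]  5  'abbaa'
  16  s[14:],s[27:]  0  ''
  17  s[27:],s[21:]  1  'b'
  18  s[21:],s[1:]  4  'baaa'
  19  s[1:],s[11:]  5  'baaab'
  20  s[11:],s[16:]  3  'baa'
  21  s[16:],s[7:]  4  'baab'
  22  s[7:],s[19:]  2  'ba'
  23  s[19:],s[5:]  5  'babaa'
  24  s[5:],s[26:]  1  'b'
  25  s[26:],s[0:]  2  'bb'
  26  s[0:],s[10:]  6  'bbaaab'
  27  s[10:],s[15:]  4  'bbaa'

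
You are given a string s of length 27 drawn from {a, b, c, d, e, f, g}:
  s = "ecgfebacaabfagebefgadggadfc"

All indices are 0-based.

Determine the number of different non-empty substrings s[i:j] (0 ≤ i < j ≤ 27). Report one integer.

354

rank→(start, suffix):
  0 → (8, 'aabfagebefgadggadfc')
  1 → (9, 'abfagebefgadggadfc')
  2 → (6, 'acaabfagebefgadggadfc')
  3 → (23, 'adfc')
  4 → (19, 'adggadfc')
  5 → (12, 'agebefgadggadfc')
  6 → (5, 'bacaabfagebefgadggadfc')
  7 → (15, 'befgadggadfc')
  8 → (10, 'bfagebefgadggadfc')
  9 → (26, 'c')
  10 → (7, 'caabfagebefgadggadfc')
  11 → (1, 'cgfebacaabfagebefgadggadfc')
  12 → (24, 'dfc')
  13 → (20, 'dggadfc')
  14 → (4, 'ebacaabfagebefgadggadfc')
  15 → (14, 'ebefgadggadfc')
  16 → (0, 'ecgfebacaabfagebefgadggadfc')
  17 → (16, 'efgadggadfc')
  18 → (11, 'fagebefgadggadfc')
  19 → (25, 'fc')
  20 → (3, 'febacaabfagebefgadggadfc')
  21 → (17, 'fgadggadfc')
  22 → (22, 'gadfc')
  23 → (18, 'gadggadfc')
  24 → (13, 'gebefgadggadfc')
  25 → (2, 'gfebacaabfagebefgadggadfc')
  26 → (21, 'ggadfc')

SA = [8, 9, 6, 23, 19, 12, 5, 15, 10, 26, 7, 1, 24, 20, 4, 14, 0, 16, 11, 25, 3, 17, 22, 18, 13, 2, 21]
rank  pair      lcp
   1  s[8:],s[9:]  1  'a'
   2  s[9:],s[6:]  1  'a'
   3  s[6:],s[23:]  1  'a'
   4  s[23:],s[19:]  2  'ad'
   5  s[19:],s[12:]  1  'a'
   6  s[12:],s[5:]  0  ''
   7  s[5:],s[15:]  1  'b'
   8  s[15:],s[10:]  1  'b'
   9  s[10:],s[26:]  0  ''
  10  s[26:],s[7:]  1  'c'
  11  s[7:],s[1:]  1  'c'
  12  s[1:],s[24:]  0  ''
  13  s[24:],s[20:]  1  'd'
  14  s[20:],s[4:]  0  ''
  15  s[4:],s[14:]  2  'eb'
  16  s[14:],s[0:]  1  'e'
  17  s[0:],s[16:]  1  'e'
  18  s[16:],s[11:]  0  ''
  19  s[11:],s[25:]  1  'f'
  20  s[25:],s[3:]  1  'f'
  21  s[3:],s[17:]  1  'f'
  22  s[17:],s[22:]  0  ''
  23  s[22:],s[18:]  3  'gad'
  24  s[18:],s[13:]  1  'g'
  25  s[13:],s[2:]  1  'g'
  26  s[2:],s[21:]  1  'g'

n(n+1)/2 = 27·28/2 = 378
Σ LCP = 0 + 1 + 1 + 1 + 2 + 1 + 0 + 1 + 1 + 0 + 1 + 1 + 0 + 1 + 0 + 2 + 1 + 1 + 0 + 1 + 1 + 1 + 0 + 3 + 1 + 1 + 1 = 24
distinct = 378 − 24 = 354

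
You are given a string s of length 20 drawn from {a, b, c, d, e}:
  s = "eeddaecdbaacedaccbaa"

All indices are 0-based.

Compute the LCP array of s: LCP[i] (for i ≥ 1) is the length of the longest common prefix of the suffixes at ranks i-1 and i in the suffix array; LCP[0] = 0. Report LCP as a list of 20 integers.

sorted suffixes:
  #0 SA[0]=19  'a'
  #1 SA[1]=18  'aa'
  #2 SA[2]=9  'aacedaccbaa'
  #3 SA[3]=14  'accbaa'
  #4 SA[4]=10  'acedaccbaa'
  #5 SA[5]=4  'aecdbaacedaccbaa'
  #6 SA[6]=17  'baa'
  #7 SA[7]=8  'baacedaccbaa'
  #8 SA[8]=16  'cbaa'
  #9 SA[9]=15  'ccbaa'
  #10 SA[10]=6  'cdbaacedaccbaa'
  #11 SA[11]=11  'cedaccbaa'
  #12 SA[12]=13  'daccbaa'
  #13 SA[13]=3  'daecdbaacedaccbaa'
  #14 SA[14]=7  'dbaacedaccbaa'
  #15 SA[15]=2  'ddaecdbaacedaccbaa'
  #16 SA[16]=5  'ecdbaacedaccbaa'
  #17 SA[17]=12  'edaccbaa'
  #18 SA[18]=1  'eddaecdbaacedaccbaa'
  #19 SA[19]=0  'eeddaecdbaacedaccbaa'

SA = [19, 18, 9, 14, 10, 4, 17, 8, 16, 15, 6, 11, 13, 3, 7, 2, 5, 12, 1, 0]
rank  pair      lcp
   1  s[19:],s[18:]  1  'a'
   2  s[18:],s[9:]  2  'aa'
   3  s[9:],s[14:]  1  'a'
   4  s[14:],s[10:]  2  'ac'
   5  s[10:],s[4:]  1  'a'
   6  s[4:],s[17:]  0  ''
   7  s[17:],s[8:]  3  'baa'
   8  s[8:],s[16:]  0  ''
   9  s[16:],s[15:]  1  'c'
  10  s[15:],s[6:]  1  'c'
  11  s[6:],s[11:]  1  'c'
  12  s[11:],s[13:]  0  ''
  13  s[13:],s[3:]  2  'da'
  14  s[3:],s[7:]  1  'd'
  15  s[7:],s[2:]  1  'd'
  16  s[2:],s[5:]  0  ''
  17  s[5:],s[12:]  1  'e'
  18  s[12:],s[1:]  2  'ed'
  19  s[1:],s[0:]  1  'e'

[0, 1, 2, 1, 2, 1, 0, 3, 0, 1, 1, 1, 0, 2, 1, 1, 0, 1, 2, 1]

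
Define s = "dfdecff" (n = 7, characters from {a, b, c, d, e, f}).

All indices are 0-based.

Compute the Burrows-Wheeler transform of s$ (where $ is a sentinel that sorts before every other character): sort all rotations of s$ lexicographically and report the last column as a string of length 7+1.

fef$dfdc

rank  rotation  last
    0  $dfdecff  f
    1  cff$dfde  e
    2  decff$df  f
    3  dfdecff$  $
    4  ecff$dfd  d
    5  f$dfdecf  f
    6  fdecff$d  d
    7  ff$dfdec  c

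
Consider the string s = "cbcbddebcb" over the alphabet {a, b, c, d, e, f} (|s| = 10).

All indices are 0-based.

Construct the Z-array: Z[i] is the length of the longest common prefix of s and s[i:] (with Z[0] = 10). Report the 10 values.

[10, 0, 2, 0, 0, 0, 0, 0, 2, 0]

Z[0]=10
i=1: outside box; Z[1]=0
i=2: outside box; Z[2]=2 scan→box=[2,4)
i=3: min(r-i=1, Z[1]=0)=0; Z[3]=0
i=4: outside box; Z[4]=0
i=5: outside box; Z[5]=0
i=6: outside box; Z[6]=0
i=7: outside box; Z[7]=0
i=8: outside box; Z[8]=2 scan→box=[8,10)
i=9: min(r-i=1, Z[1]=0)=0; Z[9]=0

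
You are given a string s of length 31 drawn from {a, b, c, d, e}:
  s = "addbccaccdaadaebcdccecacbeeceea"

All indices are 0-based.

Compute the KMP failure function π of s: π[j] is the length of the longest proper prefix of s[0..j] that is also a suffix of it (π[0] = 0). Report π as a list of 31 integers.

π[0] = 0
j=1 s[j]='d': π[1]=0 (border '')
j=2 s[j]='d': π[2]=0 (border '')
j=3 s[j]='b': π[3]=0 (border '')
j=4 s[j]='c': π[4]=0 (border '')
j=5 s[j]='c': π[5]=0 (border '')
j=6 s[j]='a': π[6]=1 (border 'a')
j=7 s[j]='c': k: 1→0; π[7]=0 (border '')
j=8 s[j]='c': π[8]=0 (border '')
j=9 s[j]='d': π[9]=0 (border '')
j=10 s[j]='a': π[10]=1 (border 'a')
j=11 s[j]='a': k: 1→0; π[11]=1 (border 'a')
j=12 s[j]='d': π[12]=2 (border 'ad')
j=13 s[j]='a': k: 2→0; π[13]=1 (border 'a')
j=14 s[j]='e': k: 1→0; π[14]=0 (border '')
j=15 s[j]='b': π[15]=0 (border '')
j=16 s[j]='c': π[16]=0 (border '')
j=17 s[j]='d': π[17]=0 (border '')
j=18 s[j]='c': π[18]=0 (border '')
j=19 s[j]='c': π[19]=0 (border '')
j=20 s[j]='e': π[20]=0 (border '')
j=21 s[j]='c': π[21]=0 (border '')
j=22 s[j]='a': π[22]=1 (border 'a')
j=23 s[j]='c': k: 1→0; π[23]=0 (border '')
j=24 s[j]='b': π[24]=0 (border '')
j=25 s[j]='e': π[25]=0 (border '')
j=26 s[j]='e': π[26]=0 (border '')
j=27 s[j]='c': π[27]=0 (border '')
j=28 s[j]='e': π[28]=0 (border '')
j=29 s[j]='e': π[29]=0 (border '')
j=30 s[j]='a': π[30]=1 (border 'a')

[0, 0, 0, 0, 0, 0, 1, 0, 0, 0, 1, 1, 2, 1, 0, 0, 0, 0, 0, 0, 0, 0, 1, 0, 0, 0, 0, 0, 0, 0, 1]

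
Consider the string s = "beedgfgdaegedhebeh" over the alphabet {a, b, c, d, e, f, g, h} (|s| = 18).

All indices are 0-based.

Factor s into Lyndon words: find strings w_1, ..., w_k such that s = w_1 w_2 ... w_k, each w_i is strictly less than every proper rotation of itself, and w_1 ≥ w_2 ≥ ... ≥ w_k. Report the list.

["beedgfgd", "aegedhebeh"]

emit factor 1: 'beedgfgd' (i=0, period=8)
emit factor 2: 'aegedhebeh' (i=8, period=10)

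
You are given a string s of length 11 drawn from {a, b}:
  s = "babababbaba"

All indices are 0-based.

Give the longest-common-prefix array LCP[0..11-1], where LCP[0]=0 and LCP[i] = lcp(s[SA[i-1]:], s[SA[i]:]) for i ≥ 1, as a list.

rank→(start, suffix):
  0 → (10, 'a')
  1 → (8, 'aba')
  2 → (1, 'abababbaba')
  3 → (3, 'ababbaba')
  4 → (5, 'abbaba')
  5 → (9, 'ba')
  6 → (7, 'baba')
  7 → (0, 'babababbaba')
  8 → (2, 'bababbaba')
  9 → (4, 'babbaba')
  10 → (6, 'bbaba')

SA = [10, 8, 1, 3, 5, 9, 7, 0, 2, 4, 6]
i: (SA[i-1],SA[i]) lcp shared
  1: (10,8) 1 'a'
  2: (8,1) 3 'aba'
  3: (1,3) 4 'abab'
  4: (3,5) 2 'ab'
  5: (5,9) 0 ''
  6: (9,7) 2 'ba'
  7: (7,0) 4 'baba'
  8: (0,2) 5 'babab'
  9: (2,4) 3 'bab'
  10: (4,6) 1 'b'

[0, 1, 3, 4, 2, 0, 2, 4, 5, 3, 1]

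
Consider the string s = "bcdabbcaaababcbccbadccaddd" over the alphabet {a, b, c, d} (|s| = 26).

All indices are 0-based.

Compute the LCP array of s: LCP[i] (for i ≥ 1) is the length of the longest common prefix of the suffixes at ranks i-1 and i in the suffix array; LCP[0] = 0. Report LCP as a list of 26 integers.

sorted suffixes:
  #0 SA[0]=7  'aaababcbccbadccaddd'
  #1 SA[1]=8  'aababcbccbadccaddd'
  #2 SA[2]=9  'ababcbccbadccaddd'
  #3 SA[3]=3  'abbcaaababcbccbadccaddd'
  #4 SA[4]=11  'abcbccbadccaddd'
  #5 SA[5]=18  'adccaddd'
  #6 SA[6]=22  'addd'
  #7 SA[7]=10  'babcbccbadccaddd'
  #8 SA[8]=17  'badccaddd'
  #9 SA[9]=4  'bbcaaababcbccbadccaddd'
  #10 SA[10]=5  'bcaaababcbccbadccaddd'
  #11 SA[11]=12  'bcbccbadccaddd'
  #12 SA[12]=14  'bccbadccaddd'
  #13 SA[13]=0  'bcdabbcaaababcbccbadccaddd'
  #14 SA[14]=6  'caaababcbccbadccaddd'
  #15 SA[15]=21  'caddd'
  #16 SA[16]=16  'cbadccaddd'
  #17 SA[17]=13  'cbccbadccaddd'
  #18 SA[18]=20  'ccaddd'
  #19 SA[19]=15  'ccbadccaddd'
  #20 SA[20]=1  'cdabbcaaababcbccbadccaddd'
  #21 SA[21]=25  'd'
  #22 SA[22]=2  'dabbcaaababcbccbadccaddd'
  #23 SA[23]=19  'dccaddd'
  #24 SA[24]=24  'dd'
  #25 SA[25]=23  'ddd'

SA = [7, 8, 9, 3, 11, 18, 22, 10, 17, 4, 5, 12, 14, 0, 6, 21, 16, 13, 20, 15, 1, 25, 2, 19, 24, 23]
i: (SA[i-1],SA[i]) lcp shared
  1: (7,8) 2 'aa'
  2: (8,9) 1 'a'
  3: (9,3) 2 'ab'
  4: (3,11) 2 'ab'
  5: (11,18) 1 'a'
  6: (18,22) 2 'ad'
  7: (22,10) 0 ''
  8: (10,17) 2 'ba'
  9: (17,4) 1 'b'
  10: (4,5) 1 'b'
  11: (5,12) 2 'bc'
  12: (12,14) 2 'bc'
  13: (14,0) 2 'bc'
  14: (0,6) 0 ''
  15: (6,21) 2 'ca'
  16: (21,16) 1 'c'
  17: (16,13) 2 'cb'
  18: (13,20) 1 'c'
  19: (20,15) 2 'cc'
  20: (15,1) 1 'c'
  21: (1,25) 0 ''
  22: (25,2) 1 'd'
  23: (2,19) 1 'd'
  24: (19,24) 1 'd'
  25: (24,23) 2 'dd'

[0, 2, 1, 2, 2, 1, 2, 0, 2, 1, 1, 2, 2, 2, 0, 2, 1, 2, 1, 2, 1, 0, 1, 1, 1, 2]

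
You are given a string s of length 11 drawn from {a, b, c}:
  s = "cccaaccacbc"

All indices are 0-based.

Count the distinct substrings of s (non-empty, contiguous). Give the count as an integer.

53

rank→(start, suffix):
  0 → (3, 'aaccacbc')
  1 → (7, 'acbc')
  2 → (4, 'accacbc')
  3 → (9, 'bc')
  4 → (10, 'c')
  5 → (2, 'caaccacbc')
  6 → (6, 'cacbc')
  7 → (8, 'cbc')
  8 → (1, 'ccaaccacbc')
  9 → (5, 'ccacbc')
  10 → (0, 'cccaaccacbc')

SA = [3, 7, 4, 9, 10, 2, 6, 8, 1, 5, 0]
[i] adj suffixes → lcp
  [1] 3/7 → 1 ('a')
  [2] 7/4 → 2 ('ac')
  [3] 4/9 → 0 ('')
  [4] 9/10 → 0 ('')
  [5] 10/2 → 1 ('c')
  [6] 2/6 → 2 ('ca')
  [7] 6/8 → 1 ('c')
  [8] 8/1 → 1 ('c')
  [9] 1/5 → 3 ('cca')
  [10] 5/0 → 2 ('cc')

n(n+1)/2 = 11·12/2 = 66
Σ LCP = 0 + 1 + 2 + 0 + 0 + 1 + 2 + 1 + 1 + 3 + 2 = 13
distinct = 66 − 13 = 53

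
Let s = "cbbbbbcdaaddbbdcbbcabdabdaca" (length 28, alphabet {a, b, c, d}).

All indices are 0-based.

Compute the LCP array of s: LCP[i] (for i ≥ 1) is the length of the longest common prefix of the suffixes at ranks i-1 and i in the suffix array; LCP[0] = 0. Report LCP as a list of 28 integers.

[0, 1, 1, 4, 1, 1, 0, 4, 3, 2, 3, 2, 1, 2, 1, 3, 2, 0, 2, 1, 3, 1, 0, 2, 2, 1, 1, 1]

rank | idx | suffix
   0 |  27 | a
   1 |   8 | aaddbbdcbbcabdabdaca
   2 |  19 | abdabdaca
   3 |  22 | abdaca
   4 |  25 | aca
   5 |   9 | addbbdcbbcabdabdaca
   6 |   1 | bbbbbcdaaddbbdcbbcabdabdaca
   7 |   2 | bbbbcdaaddbbdcbbcabdabdaca
   8 |   3 | bbbcdaaddbbdcbbcabdabdaca
   9 |  16 | bbcabdabdaca
  10 |   4 | bbcdaaddbbdcbbcabdabdaca
  11 |  12 | bbdcbbcabdabdaca
  12 |  17 | bcabdabdaca
  13 |   5 | bcdaaddbbdcbbcabdabdaca
  14 |  20 | bdabdaca
  15 |  23 | bdaca
  16 |  13 | bdcbbcabdabdaca
  17 |  26 | ca
  18 |  18 | cabdabdaca
  19 |   0 | cbbbbbcdaaddbbdcbbcabdabdaca
  20 |  15 | cbbcabdabdaca
  21 |   6 | cdaaddbbdcbbcabdabdaca
  22 |   7 | daaddbbdcbbcabdabdaca
  23 |  21 | dabdaca
  24 |  24 | daca
  25 |  11 | dbbdcbbcabdabdaca
  26 |  14 | dcbbcabdabdaca
  27 |  10 | ddbbdcbbcabdabdaca

SA = [27, 8, 19, 22, 25, 9, 1, 2, 3, 16, 4, 12, 17, 5, 20, 23, 13, 26, 18, 0, 15, 6, 7, 21, 24, 11, 14, 10]
i: (SA[i-1],SA[i]) lcp shared
  1: (27,8) 1 'a'
  2: (8,19) 1 'a'
  3: (19,22) 4 'abda'
  4: (22,25) 1 'a'
  5: (25,9) 1 'a'
  6: (9,1) 0 ''
  7: (1,2) 4 'bbbb'
  8: (2,3) 3 'bbb'
  9: (3,16) 2 'bb'
  10: (16,4) 3 'bbc'
  11: (4,12) 2 'bb'
  12: (12,17) 1 'b'
  13: (17,5) 2 'bc'
  14: (5,20) 1 'b'
  15: (20,23) 3 'bda'
  16: (23,13) 2 'bd'
  17: (13,26) 0 ''
  18: (26,18) 2 'ca'
  19: (18,0) 1 'c'
  20: (0,15) 3 'cbb'
  21: (15,6) 1 'c'
  22: (6,7) 0 ''
  23: (7,21) 2 'da'
  24: (21,24) 2 'da'
  25: (24,11) 1 'd'
  26: (11,14) 1 'd'
  27: (14,10) 1 'd'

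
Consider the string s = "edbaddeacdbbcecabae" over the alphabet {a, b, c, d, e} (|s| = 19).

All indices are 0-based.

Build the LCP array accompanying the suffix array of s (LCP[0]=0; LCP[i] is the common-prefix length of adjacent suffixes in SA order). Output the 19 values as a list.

sorted suffixes:
  #0 SA[0]=15  'abae'
  #1 SA[1]=7  'acdbbcecabae'
  #2 SA[2]=3  'addeacdbbcecabae'
  #3 SA[3]=17  'ae'
  #4 SA[4]=2  'baddeacdbbcecabae'
  #5 SA[5]=16  'bae'
  #6 SA[6]=10  'bbcecabae'
  #7 SA[7]=11  'bcecabae'
  #8 SA[8]=14  'cabae'
  #9 SA[9]=8  'cdbbcecabae'
  #10 SA[10]=12  'cecabae'
  #11 SA[11]=1  'dbaddeacdbbcecabae'
  #12 SA[12]=9  'dbbcecabae'
  #13 SA[13]=4  'ddeacdbbcecabae'
  #14 SA[14]=5  'deacdbbcecabae'
  #15 SA[15]=18  'e'
  #16 SA[16]=6  'eacdbbcecabae'
  #17 SA[17]=13  'ecabae'
  #18 SA[18]=0  'edbaddeacdbbcecabae'

SA = [15, 7, 3, 17, 2, 16, 10, 11, 14, 8, 12, 1, 9, 4, 5, 18, 6, 13, 0]
i: (SA[i-1],SA[i]) lcp shared
  1: (15,7) 1 'a'
  2: (7,3) 1 'a'
  3: (3,17) 1 'a'
  4: (17,2) 0 ''
  5: (2,16) 2 'ba'
  6: (16,10) 1 'b'
  7: (10,11) 1 'b'
  8: (11,14) 0 ''
  9: (14,8) 1 'c'
  10: (8,12) 1 'c'
  11: (12,1) 0 ''
  12: (1,9) 2 'db'
  13: (9,4) 1 'd'
  14: (4,5) 1 'd'
  15: (5,18) 0 ''
  16: (18,6) 1 'e'
  17: (6,13) 1 'e'
  18: (13,0) 1 'e'

[0, 1, 1, 1, 0, 2, 1, 1, 0, 1, 1, 0, 2, 1, 1, 0, 1, 1, 1]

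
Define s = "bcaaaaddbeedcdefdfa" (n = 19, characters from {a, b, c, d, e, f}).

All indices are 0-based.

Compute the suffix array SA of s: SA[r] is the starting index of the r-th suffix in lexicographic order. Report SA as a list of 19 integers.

rank | idx | suffix
   0 |  18 | a
   1 |   2 | aaaaddbeedcdefdfa
   2 |   3 | aaaddbeedcdefdfa
   3 |   4 | aaddbeedcdefdfa
   4 |   5 | addbeedcdefdfa
   5 |   0 | bcaaaaddbeedcdefdfa
   6 |   8 | beedcdefdfa
   7 |   1 | caaaaddbeedcdefdfa
   8 |  12 | cdefdfa
   9 |   7 | dbeedcdefdfa
  10 |  11 | dcdefdfa
  11 |   6 | ddbeedcdefdfa
  12 |  13 | defdfa
  13 |  16 | dfa
  14 |  10 | edcdefdfa
  15 |   9 | eedcdefdfa
  16 |  14 | efdfa
  17 |  17 | fa
  18 |  15 | fdfa

[18, 2, 3, 4, 5, 0, 8, 1, 12, 7, 11, 6, 13, 16, 10, 9, 14, 17, 15]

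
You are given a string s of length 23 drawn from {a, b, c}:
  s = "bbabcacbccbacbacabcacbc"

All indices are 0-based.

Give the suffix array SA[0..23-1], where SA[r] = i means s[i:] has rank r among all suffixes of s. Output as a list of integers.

rank | idx | suffix
   0 |  16 | abcacbc
   1 |   2 | abcacbccbacbacabcacbc
   2 |  14 | acabcacbc
   3 |  11 | acbacabcacbc
   4 |  19 | acbc
   5 |   5 | acbccbacbacabcacbc
   6 |   1 | babcacbccbacbacabcacbc
   7 |  13 | bacabcacbc
   8 |  10 | bacbacabcacbc
   9 |   0 | bbabcacbccbacbacabcacbc
  10 |  21 | bc
  11 |  17 | bcacbc
  12 |   3 | bcacbccbacbacabcacbc
  13 |   7 | bccbacbacabcacbc
  14 |  22 | c
  15 |  15 | cabcacbc
  16 |  18 | cacbc
  17 |   4 | cacbccbacbacabcacbc
  18 |  12 | cbacabcacbc
  19 |   9 | cbacbacabcacbc
  20 |  20 | cbc
  21 |   6 | cbccbacbacabcacbc
  22 |   8 | ccbacbacabcacbc

[16, 2, 14, 11, 19, 5, 1, 13, 10, 0, 21, 17, 3, 7, 22, 15, 18, 4, 12, 9, 20, 6, 8]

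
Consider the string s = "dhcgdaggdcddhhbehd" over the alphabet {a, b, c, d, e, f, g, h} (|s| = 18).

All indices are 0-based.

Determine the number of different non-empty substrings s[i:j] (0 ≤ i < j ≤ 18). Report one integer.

158

sorted suffixes:
  #0 SA[0]=5  'aggdcddhhbehd'
  #1 SA[1]=14  'behd'
  #2 SA[2]=9  'cddhhbehd'
  #3 SA[3]=2  'cgdaggdcddhhbehd'
  #4 SA[4]=17  'd'
  #5 SA[5]=4  'daggdcddhhbehd'
  #6 SA[6]=8  'dcddhhbehd'
  #7 SA[7]=10  'ddhhbehd'
  #8 SA[8]=0  'dhcgdaggdcddhhbehd'
  #9 SA[9]=11  'dhhbehd'
  #10 SA[10]=15  'ehd'
  #11 SA[11]=3  'gdaggdcddhhbehd'
  #12 SA[12]=7  'gdcddhhbehd'
  #13 SA[13]=6  'ggdcddhhbehd'
  #14 SA[14]=13  'hbehd'
  #15 SA[15]=1  'hcgdaggdcddhhbehd'
  #16 SA[16]=16  'hd'
  #17 SA[17]=12  'hhbehd'

SA = [5, 14, 9, 2, 17, 4, 8, 10, 0, 11, 15, 3, 7, 6, 13, 1, 16, 12]
i: (SA[i-1],SA[i]) lcp shared
  1: (5,14) 0 ''
  2: (14,9) 0 ''
  3: (9,2) 1 'c'
  4: (2,17) 0 ''
  5: (17,4) 1 'd'
  6: (4,8) 1 'd'
  7: (8,10) 1 'd'
  8: (10,0) 1 'd'
  9: (0,11) 2 'dh'
  10: (11,15) 0 ''
  11: (15,3) 0 ''
  12: (3,7) 2 'gd'
  13: (7,6) 1 'g'
  14: (6,13) 0 ''
  15: (13,1) 1 'h'
  16: (1,16) 1 'h'
  17: (16,12) 1 'h'

n(n+1)/2 = 18·19/2 = 171
Σ LCP = 0 + 0 + 0 + 1 + 0 + 1 + 1 + 1 + 1 + 2 + 0 + 0 + 2 + 1 + 0 + 1 + 1 + 1 = 13
distinct = 171 − 13 = 158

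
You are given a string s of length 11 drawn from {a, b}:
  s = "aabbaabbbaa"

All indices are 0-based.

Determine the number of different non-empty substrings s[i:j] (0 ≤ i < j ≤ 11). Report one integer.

sorted suffixes:
  #0 SA[0]=10  'a'
  #1 SA[1]=9  'aa'
  #2 SA[2]=0  'aabbaabbbaa'
  #3 SA[3]=4  'aabbbaa'
  #4 SA[4]=1  'abbaabbbaa'
  #5 SA[5]=5  'abbbaa'
  #6 SA[6]=8  'baa'
  #7 SA[7]=3  'baabbbaa'
  #8 SA[8]=7  'bbaa'
  #9 SA[9]=2  'bbaabbbaa'
  #10 SA[10]=6  'bbbaa'

SA = [10, 9, 0, 4, 1, 5, 8, 3, 7, 2, 6]
i: (SA[i-1],SA[i]) lcp shared
  1: (10,9) 1 'a'
  2: (9,0) 2 'aa'
  3: (0,4) 4 'aabb'
  4: (4,1) 1 'a'
  5: (1,5) 3 'abb'
  6: (5,8) 0 ''
  7: (8,3) 3 'baa'
  8: (3,7) 1 'b'
  9: (7,2) 4 'bbaa'
  10: (2,6) 2 'bb'

n(n+1)/2 = 11·12/2 = 66
Σ LCP = 0 + 1 + 2 + 4 + 1 + 3 + 0 + 3 + 1 + 4 + 2 = 21
distinct = 66 − 21 = 45

45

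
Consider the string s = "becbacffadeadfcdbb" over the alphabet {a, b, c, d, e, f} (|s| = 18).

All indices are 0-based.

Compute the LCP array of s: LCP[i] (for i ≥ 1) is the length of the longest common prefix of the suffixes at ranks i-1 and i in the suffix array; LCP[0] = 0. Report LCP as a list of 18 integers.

[0, 1, 2, 0, 1, 1, 1, 0, 1, 1, 0, 1, 1, 0, 1, 0, 1, 1]

rank→(start, suffix):
  0 → (4, 'acffadeadfcdbb')
  1 → (8, 'adeadfcdbb')
  2 → (11, 'adfcdbb')
  3 → (17, 'b')
  4 → (3, 'bacffadeadfcdbb')
  5 → (16, 'bb')
  6 → (0, 'becbacffadeadfcdbb')
  7 → (2, 'cbacffadeadfcdbb')
  8 → (14, 'cdbb')
  9 → (5, 'cffadeadfcdbb')
  10 → (15, 'dbb')
  11 → (9, 'deadfcdbb')
  12 → (12, 'dfcdbb')
  13 → (10, 'eadfcdbb')
  14 → (1, 'ecbacffadeadfcdbb')
  15 → (7, 'fadeadfcdbb')
  16 → (13, 'fcdbb')
  17 → (6, 'ffadeadfcdbb')

SA = [4, 8, 11, 17, 3, 16, 0, 2, 14, 5, 15, 9, 12, 10, 1, 7, 13, 6]
i: (SA[i-1],SA[i]) lcp shared
  1: (4,8) 1 'a'
  2: (8,11) 2 'ad'
  3: (11,17) 0 ''
  4: (17,3) 1 'b'
  5: (3,16) 1 'b'
  6: (16,0) 1 'b'
  7: (0,2) 0 ''
  8: (2,14) 1 'c'
  9: (14,5) 1 'c'
  10: (5,15) 0 ''
  11: (15,9) 1 'd'
  12: (9,12) 1 'd'
  13: (12,10) 0 ''
  14: (10,1) 1 'e'
  15: (1,7) 0 ''
  16: (7,13) 1 'f'
  17: (13,6) 1 'f'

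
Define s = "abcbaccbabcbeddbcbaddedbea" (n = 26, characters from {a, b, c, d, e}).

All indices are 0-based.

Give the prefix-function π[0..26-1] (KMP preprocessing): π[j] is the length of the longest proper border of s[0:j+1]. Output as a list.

π[0] = 0
j=1 s[j]='b': π[1]=0 (border '')
j=2 s[j]='c': π[2]=0 (border '')
j=3 s[j]='b': π[3]=0 (border '')
j=4 s[j]='a': π[4]=1 (border 'a')
j=5 s[j]='c': k: 1→0; π[5]=0 (border '')
j=6 s[j]='c': π[6]=0 (border '')
j=7 s[j]='b': π[7]=0 (border '')
j=8 s[j]='a': π[8]=1 (border 'a')
j=9 s[j]='b': π[9]=2 (border 'ab')
j=10 s[j]='c': π[10]=3 (border 'abc')
j=11 s[j]='b': π[11]=4 (border 'abcb')
j=12 s[j]='e': k: 4→0; π[12]=0 (border '')
j=13 s[j]='d': π[13]=0 (border '')
j=14 s[j]='d': π[14]=0 (border '')
j=15 s[j]='b': π[15]=0 (border '')
j=16 s[j]='c': π[16]=0 (border '')
j=17 s[j]='b': π[17]=0 (border '')
j=18 s[j]='a': π[18]=1 (border 'a')
j=19 s[j]='d': k: 1→0; π[19]=0 (border '')
j=20 s[j]='d': π[20]=0 (border '')
j=21 s[j]='e': π[21]=0 (border '')
j=22 s[j]='d': π[22]=0 (border '')
j=23 s[j]='b': π[23]=0 (border '')
j=24 s[j]='e': π[24]=0 (border '')
j=25 s[j]='a': π[25]=1 (border 'a')

[0, 0, 0, 0, 1, 0, 0, 0, 1, 2, 3, 4, 0, 0, 0, 0, 0, 0, 1, 0, 0, 0, 0, 0, 0, 1]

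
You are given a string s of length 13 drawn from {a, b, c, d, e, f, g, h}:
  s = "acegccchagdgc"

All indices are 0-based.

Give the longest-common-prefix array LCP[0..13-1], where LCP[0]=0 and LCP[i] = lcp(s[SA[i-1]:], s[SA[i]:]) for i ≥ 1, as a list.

rank→(start, suffix):
  0 → (0, 'acegccchagdgc')
  1 → (8, 'agdgc')
  2 → (12, 'c')
  3 → (4, 'ccchagdgc')
  4 → (5, 'cchagdgc')
  5 → (1, 'cegccchagdgc')
  6 → (6, 'chagdgc')
  7 → (10, 'dgc')
  8 → (2, 'egccchagdgc')
  9 → (11, 'gc')
  10 → (3, 'gccchagdgc')
  11 → (9, 'gdgc')
  12 → (7, 'hagdgc')

SA = [0, 8, 12, 4, 5, 1, 6, 10, 2, 11, 3, 9, 7]
rank  pair      lcp
   1  s[0:],s[8:]  1  'a'
   2  s[8:],s[12:]  0  ''
   3  s[12:],s[4:]  1  'c'
   4  s[4:],s[5:]  2  'cc'
   5  s[5:],s[1:]  1  'c'
   6  s[1:],s[6:]  1  'c'
   7  s[6:],s[10:]  0  ''
   8  s[10:],s[2:]  0  ''
   9  s[2:],s[11:]  0  ''
  10  s[11:],s[3:]  2  'gc'
  11  s[3:],s[9:]  1  'g'
  12  s[9:],s[7:]  0  ''

[0, 1, 0, 1, 2, 1, 1, 0, 0, 0, 2, 1, 0]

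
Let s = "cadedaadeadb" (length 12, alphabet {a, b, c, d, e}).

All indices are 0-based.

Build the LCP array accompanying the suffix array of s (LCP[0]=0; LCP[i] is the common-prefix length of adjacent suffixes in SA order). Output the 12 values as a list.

rank | idx | suffix
   0 |   5 | aadeadb
   1 |   9 | adb
   2 |   6 | adeadb
   3 |   1 | adedaadeadb
   4 |  11 | b
   5 |   0 | cadedaadeadb
   6 |   4 | daadeadb
   7 |  10 | db
   8 |   7 | deadb
   9 |   2 | dedaadeadb
  10 |   8 | eadb
  11 |   3 | edaadeadb

SA = [5, 9, 6, 1, 11, 0, 4, 10, 7, 2, 8, 3]
[i] adj suffixes → lcp
  [1] 5/9 → 1 ('a')
  [2] 9/6 → 2 ('ad')
  [3] 6/1 → 3 ('ade')
  [4] 1/11 → 0 ('')
  [5] 11/0 → 0 ('')
  [6] 0/4 → 0 ('')
  [7] 4/10 → 1 ('d')
  [8] 10/7 → 1 ('d')
  [9] 7/2 → 2 ('de')
  [10] 2/8 → 0 ('')
  [11] 8/3 → 1 ('e')

[0, 1, 2, 3, 0, 0, 0, 1, 1, 2, 0, 1]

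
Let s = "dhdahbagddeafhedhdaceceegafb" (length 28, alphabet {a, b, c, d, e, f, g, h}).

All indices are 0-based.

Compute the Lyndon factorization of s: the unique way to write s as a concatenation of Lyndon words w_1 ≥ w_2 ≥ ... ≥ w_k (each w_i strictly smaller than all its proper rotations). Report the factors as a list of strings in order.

emit factor 1: 'dh' (i=0, period=2)
emit factor 2: 'd' (i=2, period=1)
emit factor 3: 'ahb' (i=3, period=3)
emit factor 4: 'agdde' (i=6, period=5)
emit factor 5: 'afhedhd' (i=11, period=7)
emit factor 6: 'aceceegafb' (i=18, period=10)

["dh", "d", "ahb", "agdde", "afhedhd", "aceceegafb"]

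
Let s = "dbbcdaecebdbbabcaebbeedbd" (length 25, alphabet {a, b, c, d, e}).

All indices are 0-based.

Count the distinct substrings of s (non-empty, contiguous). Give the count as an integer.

sorted suffixes:
  #0 SA[0]=13  'abcaebbeedbd'
  #1 SA[1]=16  'aebbeedbd'
  #2 SA[2]=5  'aecebdbbabcaebbeedbd'
  #3 SA[3]=12  'babcaebbeedbd'
  #4 SA[4]=11  'bbabcaebbeedbd'
  #5 SA[5]=1  'bbcdaecebdbbabcaebbeedbd'
  #6 SA[6]=18  'bbeedbd'
  #7 SA[7]=14  'bcaebbeedbd'
  #8 SA[8]=2  'bcdaecebdbbabcaebbeedbd'
  #9 SA[9]=23  'bd'
  #10 SA[10]=9  'bdbbabcaebbeedbd'
  #11 SA[11]=19  'beedbd'
  #12 SA[12]=15  'caebbeedbd'
  #13 SA[13]=3  'cdaecebdbbabcaebbeedbd'
  #14 SA[14]=7  'cebdbbabcaebbeedbd'
  #15 SA[15]=24  'd'
  #16 SA[16]=4  'daecebdbbabcaebbeedbd'
  #17 SA[17]=10  'dbbabcaebbeedbd'
  #18 SA[18]=0  'dbbcdaecebdbbabcaebbeedbd'
  #19 SA[19]=22  'dbd'
  #20 SA[20]=17  'ebbeedbd'
  #21 SA[21]=8  'ebdbbabcaebbeedbd'
  #22 SA[22]=6  'ecebdbbabcaebbeedbd'
  #23 SA[23]=21  'edbd'
  #24 SA[24]=20  'eedbd'

SA = [13, 16, 5, 12, 11, 1, 18, 14, 2, 23, 9, 19, 15, 3, 7, 24, 4, 10, 0, 22, 17, 8, 6, 21, 20]
rank  pair      lcp
   1  s[13:],s[16:]  1  'a'
   2  s[16:],s[5:]  2  'ae'
   3  s[5:],s[12:]  0  ''
   4  s[12:],s[11:]  1  'b'
   5  s[11:],s[1:]  2  'bb'
   6  s[1:],s[18:]  2  'bb'
   7  s[18:],s[14:]  1  'b'
   8  s[14:],s[2:]  2  'bc'
   9  s[2:],s[23:]  1  'b'
  10  s[23:],s[9:]  2  'bd'
  11  s[9:],s[19:]  1  'b'
  12  s[19:],s[15:]  0  ''
  13  s[15:],s[3:]  1  'c'
  14  s[3:],s[7:]  1  'c'
  15  s[7:],s[24:]  0  ''
  16  s[24:],s[4:]  1  'd'
  17  s[4:],s[10:]  1  'd'
  18  s[10:],s[0:]  3  'dbb'
  19  s[0:],s[22:]  2  'db'
  20  s[22:],s[17:]  0  ''
  21  s[17:],s[8:]  2  'eb'
  22  s[8:],s[6:]  1  'e'
  23  s[6:],s[21:]  1  'e'
  24  s[21:],s[20:]  1  'e'

n(n+1)/2 = 25·26/2 = 325
Σ LCP = 0 + 1 + 2 + 0 + 1 + 2 + 2 + 1 + 2 + 1 + 2 + 1 + 0 + 1 + 1 + 0 + 1 + 1 + 3 + 2 + 0 + 2 + 1 + 1 + 1 = 29
distinct = 325 − 29 = 296

296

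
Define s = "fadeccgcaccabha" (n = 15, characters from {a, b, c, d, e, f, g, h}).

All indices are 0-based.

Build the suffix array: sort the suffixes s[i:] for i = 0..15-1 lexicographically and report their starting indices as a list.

[14, 11, 8, 1, 12, 10, 7, 9, 4, 5, 2, 3, 0, 6, 13]

sorted suffixes:
  #0 SA[0]=14  'a'
  #1 SA[1]=11  'abha'
  #2 SA[2]=8  'accabha'
  #3 SA[3]=1  'adeccgcaccabha'
  #4 SA[4]=12  'bha'
  #5 SA[5]=10  'cabha'
  #6 SA[6]=7  'caccabha'
  #7 SA[7]=9  'ccabha'
  #8 SA[8]=4  'ccgcaccabha'
  #9 SA[9]=5  'cgcaccabha'
  #10 SA[10]=2  'deccgcaccabha'
  #11 SA[11]=3  'eccgcaccabha'
  #12 SA[12]=0  'fadeccgcaccabha'
  #13 SA[13]=6  'gcaccabha'
  #14 SA[14]=13  'ha'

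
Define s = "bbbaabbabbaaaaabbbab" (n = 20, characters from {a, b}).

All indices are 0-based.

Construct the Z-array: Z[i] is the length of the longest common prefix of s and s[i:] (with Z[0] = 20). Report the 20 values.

[20, 2, 1, 0, 0, 2, 1, 0, 2, 1, 0, 0, 0, 0, 0, 4, 2, 1, 0, 1]

Z[0]=20
i=1: fresh scan; Z[1]=2 extend→box=[1,3)
i=2: min(r-i=1, Z[1]=2)=1; Z[2]=1
i=3: fresh scan; Z[3]=0
i=4: fresh scan; Z[4]=0
i=5: fresh scan; Z[5]=2 extend→box=[5,7)
i=6: min(r-i=1, Z[1]=2)=1; Z[6]=1
i=7: fresh scan; Z[7]=0
i=8: fresh scan; Z[8]=2 extend→box=[8,10)
i=9: min(r-i=1, Z[1]=2)=1; Z[9]=1
i=10: fresh scan; Z[10]=0
i=11: fresh scan; Z[11]=0
i=12: fresh scan; Z[12]=0
i=13: fresh scan; Z[13]=0
i=14: fresh scan; Z[14]=0
i=15: fresh scan; Z[15]=4 extend→box=[15,19)
i=16: min(r-i=3, Z[1]=2)=2; Z[16]=2
i=17: min(r-i=2, Z[2]=1)=1; Z[17]=1
i=18: min(r-i=1, Z[3]=0)=0; Z[18]=0
i=19: fresh scan; Z[19]=1 extend→box=[19,20)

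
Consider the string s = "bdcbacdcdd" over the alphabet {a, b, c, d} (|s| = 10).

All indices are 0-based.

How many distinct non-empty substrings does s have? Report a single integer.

rank | idx | suffix
   0 |   4 | acdcdd
   1 |   3 | bacdcdd
   2 |   0 | bdcbacdcdd
   3 |   2 | cbacdcdd
   4 |   5 | cdcdd
   5 |   7 | cdd
   6 |   9 | d
   7 |   1 | dcbacdcdd
   8 |   6 | dcdd
   9 |   8 | dd

SA = [4, 3, 0, 2, 5, 7, 9, 1, 6, 8]
[i] adj suffixes → lcp
  [1] 4/3 → 0 ('')
  [2] 3/0 → 1 ('b')
  [3] 0/2 → 0 ('')
  [4] 2/5 → 1 ('c')
  [5] 5/7 → 2 ('cd')
  [6] 7/9 → 0 ('')
  [7] 9/1 → 1 ('d')
  [8] 1/6 → 2 ('dc')
  [9] 6/8 → 1 ('d')

n(n+1)/2 = 10·11/2 = 55
Σ LCP = 0 + 0 + 1 + 0 + 1 + 2 + 0 + 1 + 2 + 1 = 8
distinct = 55 − 8 = 47

47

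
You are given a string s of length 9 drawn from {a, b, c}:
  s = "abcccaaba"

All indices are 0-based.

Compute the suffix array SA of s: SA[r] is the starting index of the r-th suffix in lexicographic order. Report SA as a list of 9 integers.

sorted suffixes:
  #0 SA[0]=8  'a'
  #1 SA[1]=5  'aaba'
  #2 SA[2]=6  'aba'
  #3 SA[3]=0  'abcccaaba'
  #4 SA[4]=7  'ba'
  #5 SA[5]=1  'bcccaaba'
  #6 SA[6]=4  'caaba'
  #7 SA[7]=3  'ccaaba'
  #8 SA[8]=2  'cccaaba'

[8, 5, 6, 0, 7, 1, 4, 3, 2]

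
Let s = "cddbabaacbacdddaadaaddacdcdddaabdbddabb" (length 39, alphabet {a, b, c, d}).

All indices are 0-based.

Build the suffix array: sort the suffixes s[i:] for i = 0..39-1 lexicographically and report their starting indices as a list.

rank→(start, suffix):
  0 → (29, 'aabdbddabb')
  1 → (6, 'aacbacdddaadaaddacdcdddaabdbddabb')
  2 → (15, 'aadaaddacdcdddaabdbddabb')
  3 → (18, 'aaddacdcdddaabdbddabb')
  4 → (4, 'abaacbacdddaadaaddacdcdddaabdbddabb')
  5 → (36, 'abb')
  6 → (30, 'abdbddabb')
  7 → (7, 'acbacdddaadaaddacdcdddaabdbddabb')
  8 → (22, 'acdcdddaabdbddabb')
  9 → (10, 'acdddaadaaddacdcdddaabdbddabb')
  10 → (16, 'adaaddacdcdddaabdbddabb')
  11 → (19, 'addacdcdddaabdbddabb')
  12 → (38, 'b')
  13 → (5, 'baacbacdddaadaaddacdcdddaabdbddabb')
  14 → (3, 'babaacbacdddaadaaddacdcdddaabdbddabb')
  15 → (9, 'bacdddaadaaddacdcdddaabdbddabb')
  16 → (37, 'bb')
  17 → (31, 'bdbddabb')
  18 → (33, 'bddabb')
  19 → (8, 'cbacdddaadaaddacdcdddaabdbddabb')
  20 → (23, 'cdcdddaabdbddabb')
  21 → (0, 'cddbabaacbacdddaadaaddacdcdddaabdbddabb')
  22 → (25, 'cdddaabdbddabb')
  23 → (11, 'cdddaadaaddacdcdddaabdbddabb')
  24 → (28, 'daabdbddabb')
  25 → (14, 'daadaaddacdcdddaabdbddabb')
  26 → (17, 'daaddacdcdddaabdbddabb')
  27 → (35, 'dabb')
  28 → (21, 'dacdcdddaabdbddabb')
  29 → (2, 'dbabaacbacdddaadaaddacdcdddaabdbddabb')
  30 → (32, 'dbddabb')
  31 → (24, 'dcdddaabdbddabb')
  32 → (27, 'ddaabdbddabb')
  33 → (13, 'ddaadaaddacdcdddaabdbddabb')
  34 → (34, 'ddabb')
  35 → (20, 'ddacdcdddaabdbddabb')
  36 → (1, 'ddbabaacbacdddaadaaddacdcdddaabdbddabb')
  37 → (26, 'dddaabdbddabb')
  38 → (12, 'dddaadaaddacdcdddaabdbddabb')

[29, 6, 15, 18, 4, 36, 30, 7, 22, 10, 16, 19, 38, 5, 3, 9, 37, 31, 33, 8, 23, 0, 25, 11, 28, 14, 17, 35, 21, 2, 32, 24, 27, 13, 34, 20, 1, 26, 12]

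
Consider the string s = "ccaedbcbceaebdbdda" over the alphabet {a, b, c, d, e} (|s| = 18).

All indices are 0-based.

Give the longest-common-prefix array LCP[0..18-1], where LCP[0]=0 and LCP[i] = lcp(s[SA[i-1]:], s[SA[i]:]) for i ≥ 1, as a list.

[0, 1, 2, 0, 2, 1, 2, 0, 1, 1, 1, 0, 1, 2, 1, 0, 1, 1]

rank→(start, suffix):
  0 → (17, 'a')
  1 → (10, 'aebdbdda')
  2 → (2, 'aedbcbceaebdbdda')
  3 → (5, 'bcbceaebdbdda')
  4 → (7, 'bceaebdbdda')
  5 → (12, 'bdbdda')
  6 → (14, 'bdda')
  7 → (1, 'caedbcbceaebdbdda')
  8 → (6, 'cbceaebdbdda')
  9 → (0, 'ccaedbcbceaebdbdda')
  10 → (8, 'ceaebdbdda')
  11 → (16, 'da')
  12 → (4, 'dbcbceaebdbdda')
  13 → (13, 'dbdda')
  14 → (15, 'dda')
  15 → (9, 'eaebdbdda')
  16 → (11, 'ebdbdda')
  17 → (3, 'edbcbceaebdbdda')

SA = [17, 10, 2, 5, 7, 12, 14, 1, 6, 0, 8, 16, 4, 13, 15, 9, 11, 3]
i: (SA[i-1],SA[i]) lcp shared
  1: (17,10) 1 'a'
  2: (10,2) 2 'ae'
  3: (2,5) 0 ''
  4: (5,7) 2 'bc'
  5: (7,12) 1 'b'
  6: (12,14) 2 'bd'
  7: (14,1) 0 ''
  8: (1,6) 1 'c'
  9: (6,0) 1 'c'
  10: (0,8) 1 'c'
  11: (8,16) 0 ''
  12: (16,4) 1 'd'
  13: (4,13) 2 'db'
  14: (13,15) 1 'd'
  15: (15,9) 0 ''
  16: (9,11) 1 'e'
  17: (11,3) 1 'e'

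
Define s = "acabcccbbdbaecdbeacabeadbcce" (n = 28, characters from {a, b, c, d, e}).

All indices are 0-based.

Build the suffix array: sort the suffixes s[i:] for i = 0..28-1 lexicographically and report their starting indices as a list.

sorted suffixes:
  #0 SA[0]=2  'abcccbbdbaecdbeacabeadbcce'
  #1 SA[1]=19  'abeadbcce'
  #2 SA[2]=0  'acabcccbbdbaecdbeacabeadbcce'
  #3 SA[3]=17  'acabeadbcce'
  #4 SA[4]=22  'adbcce'
  #5 SA[5]=11  'aecdbeacabeadbcce'
  #6 SA[6]=10  'baecdbeacabeadbcce'
  #7 SA[7]=7  'bbdbaecdbeacabeadbcce'
  #8 SA[8]=3  'bcccbbdbaecdbeacabeadbcce'
  #9 SA[9]=24  'bcce'
  #10 SA[10]=8  'bdbaecdbeacabeadbcce'
  #11 SA[11]=15  'beacabeadbcce'
  #12 SA[12]=20  'beadbcce'
  #13 SA[13]=1  'cabcccbbdbaecdbeacabeadbcce'
  #14 SA[14]=18  'cabeadbcce'
  #15 SA[15]=6  'cbbdbaecdbeacabeadbcce'
  #16 SA[16]=5  'ccbbdbaecdbeacabeadbcce'
  #17 SA[17]=4  'cccbbdbaecdbeacabeadbcce'
  #18 SA[18]=25  'cce'
  #19 SA[19]=13  'cdbeacabeadbcce'
  #20 SA[20]=26  'ce'
  #21 SA[21]=9  'dbaecdbeacabeadbcce'
  #22 SA[22]=23  'dbcce'
  #23 SA[23]=14  'dbeacabeadbcce'
  #24 SA[24]=27  'e'
  #25 SA[25]=16  'eacabeadbcce'
  #26 SA[26]=21  'eadbcce'
  #27 SA[27]=12  'ecdbeacabeadbcce'

[2, 19, 0, 17, 22, 11, 10, 7, 3, 24, 8, 15, 20, 1, 18, 6, 5, 4, 25, 13, 26, 9, 23, 14, 27, 16, 21, 12]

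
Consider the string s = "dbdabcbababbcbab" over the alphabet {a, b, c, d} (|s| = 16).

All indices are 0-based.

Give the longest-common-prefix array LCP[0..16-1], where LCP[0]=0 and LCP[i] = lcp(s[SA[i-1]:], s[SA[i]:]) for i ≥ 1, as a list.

[0, 2, 2, 2, 0, 1, 3, 3, 1, 1, 5, 1, 0, 4, 0, 1]

rank | idx | suffix
   0 |  14 | ab
   1 |   7 | ababbcbab
   2 |   9 | abbcbab
   3 |   3 | abcbababbcbab
   4 |  15 | b
   5 |  13 | bab
   6 |   6 | bababbcbab
   7 |   8 | babbcbab
   8 |  10 | bbcbab
   9 |  11 | bcbab
  10 |   4 | bcbababbcbab
  11 |   1 | bdabcbababbcbab
  12 |  12 | cbab
  13 |   5 | cbababbcbab
  14 |   2 | dabcbababbcbab
  15 |   0 | dbdabcbababbcbab

SA = [14, 7, 9, 3, 15, 13, 6, 8, 10, 11, 4, 1, 12, 5, 2, 0]
i: (SA[i-1],SA[i]) lcp shared
  1: (14,7) 2 'ab'
  2: (7,9) 2 'ab'
  3: (9,3) 2 'ab'
  4: (3,15) 0 ''
  5: (15,13) 1 'b'
  6: (13,6) 3 'bab'
  7: (6,8) 3 'bab'
  8: (8,10) 1 'b'
  9: (10,11) 1 'b'
  10: (11,4) 5 'bcbab'
  11: (4,1) 1 'b'
  12: (1,12) 0 ''
  13: (12,5) 4 'cbab'
  14: (5,2) 0 ''
  15: (2,0) 1 'd'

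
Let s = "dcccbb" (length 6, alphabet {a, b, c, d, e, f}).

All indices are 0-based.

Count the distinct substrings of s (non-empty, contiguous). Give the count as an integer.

17

sorted suffixes:
  #0 SA[0]=5  'b'
  #1 SA[1]=4  'bb'
  #2 SA[2]=3  'cbb'
  #3 SA[3]=2  'ccbb'
  #4 SA[4]=1  'cccbb'
  #5 SA[5]=0  'dcccbb'

SA = [5, 4, 3, 2, 1, 0]
i: (SA[i-1],SA[i]) lcp shared
  1: (5,4) 1 'b'
  2: (4,3) 0 ''
  3: (3,2) 1 'c'
  4: (2,1) 2 'cc'
  5: (1,0) 0 ''

n(n+1)/2 = 6·7/2 = 21
Σ LCP = 0 + 1 + 0 + 1 + 2 + 0 = 4
distinct = 21 − 4 = 17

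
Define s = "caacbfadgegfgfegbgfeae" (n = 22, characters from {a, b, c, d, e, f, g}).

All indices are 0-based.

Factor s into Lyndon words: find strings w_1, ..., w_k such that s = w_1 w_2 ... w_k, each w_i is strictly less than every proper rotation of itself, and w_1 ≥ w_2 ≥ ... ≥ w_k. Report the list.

["c", "aacbfadgegfgfegbgfeae"]

emit factor 1: 'c' (i=0, period=1)
emit factor 2: 'aacbfadgegfgfegbgfeae' (i=1, period=21)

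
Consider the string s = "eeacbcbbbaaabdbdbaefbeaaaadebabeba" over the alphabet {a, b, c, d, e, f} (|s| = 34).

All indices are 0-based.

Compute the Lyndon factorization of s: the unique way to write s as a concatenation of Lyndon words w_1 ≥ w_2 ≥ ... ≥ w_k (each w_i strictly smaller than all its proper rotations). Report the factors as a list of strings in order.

emit factor 1: 'e' (i=0, period=1)
emit factor 2: 'e' (i=1, period=1)
emit factor 3: 'acbcbbb' (i=2, period=7)
emit factor 4: 'aaabdbdbaefbe' (i=9, period=13)
emit factor 5: 'aaaadebabeb' (i=22, period=11)
emit factor 6: 'a' (i=33, period=1)

["e", "e", "acbcbbb", "aaabdbdbaefbe", "aaaadebabeb", "a"]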